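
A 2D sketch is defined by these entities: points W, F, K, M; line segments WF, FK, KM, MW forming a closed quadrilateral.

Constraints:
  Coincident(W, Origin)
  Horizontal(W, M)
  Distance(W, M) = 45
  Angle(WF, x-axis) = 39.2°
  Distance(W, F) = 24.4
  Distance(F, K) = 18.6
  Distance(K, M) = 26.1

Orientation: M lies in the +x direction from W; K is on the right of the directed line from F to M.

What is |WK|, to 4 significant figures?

19.36

W is at the origin; WM is horizontal with |WM| = 45.0 and M in +x, so M = (45.0, 0). WF runs at 39.2° with |WF| = 24.4, so F = (18.91, 15.42). K is determined by |FK| = 18.6 and |KM| = 26.1 together: it lies at the intersection of circle(F, 18.6) and circle(M, 26.1). With |FM| = 30.31, the foot of the radical line on FM is 9.623 from F and the perpendicular offset is √(18.6² − 9.623²) = 15.92. Taking the right-of-FM solution: K = (19.09, -3.178).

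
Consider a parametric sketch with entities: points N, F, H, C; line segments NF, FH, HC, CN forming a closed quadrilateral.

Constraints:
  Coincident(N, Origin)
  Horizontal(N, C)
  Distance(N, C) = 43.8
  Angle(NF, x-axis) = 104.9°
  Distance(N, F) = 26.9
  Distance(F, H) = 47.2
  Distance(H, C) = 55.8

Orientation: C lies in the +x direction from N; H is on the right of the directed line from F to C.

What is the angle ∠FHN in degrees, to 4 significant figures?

19.15°

Checks: N.y = 0.00, C.y = 0.00 ✓; |FH| = 47.20 ✓; |HC| = 55.80 ✓.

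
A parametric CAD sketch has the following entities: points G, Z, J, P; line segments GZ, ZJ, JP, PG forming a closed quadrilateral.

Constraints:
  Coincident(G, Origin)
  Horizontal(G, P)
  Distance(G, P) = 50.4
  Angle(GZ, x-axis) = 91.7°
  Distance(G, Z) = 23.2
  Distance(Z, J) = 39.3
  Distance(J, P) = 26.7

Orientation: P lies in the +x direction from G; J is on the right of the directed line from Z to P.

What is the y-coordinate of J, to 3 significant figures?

-6.89

Checks: |ZJ| = 39.30 ✓; |JP| = 26.70 ✓.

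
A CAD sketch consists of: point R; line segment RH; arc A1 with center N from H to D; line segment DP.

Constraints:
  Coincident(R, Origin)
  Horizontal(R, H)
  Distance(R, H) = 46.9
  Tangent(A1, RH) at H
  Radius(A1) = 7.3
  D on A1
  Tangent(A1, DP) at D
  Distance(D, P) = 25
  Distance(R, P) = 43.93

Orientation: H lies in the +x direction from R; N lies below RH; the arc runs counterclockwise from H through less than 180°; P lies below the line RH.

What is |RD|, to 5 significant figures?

40.241

Checks: |RH| = 46.90 ✓; |ND| = 7.300 ✓; ∠(ND, DP) = 90.00° ✓; |DP| = 25.00 ✓; |RP| = 43.93 ✓.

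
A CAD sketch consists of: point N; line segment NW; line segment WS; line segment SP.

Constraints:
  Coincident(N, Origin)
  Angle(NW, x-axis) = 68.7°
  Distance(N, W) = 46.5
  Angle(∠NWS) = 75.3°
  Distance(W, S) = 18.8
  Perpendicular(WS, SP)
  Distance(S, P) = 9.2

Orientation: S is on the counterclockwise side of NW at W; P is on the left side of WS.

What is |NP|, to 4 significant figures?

36.46

N is at the origin; NW runs at 68.7° with length 46.5, so W = 46.5·(cos 68.7°, sin 68.7°) = (16.89, 43.32). ∠NWS = 75.3°, so WS runs at 68.7° + (180° − 75.3°) = 173.4° from the x-axis; with |WS| = 18.8, S = W + 18.8·(cos 173.4°, sin 173.4°) = (-1.784, 45.48). WS is perpendicular to SP; with |SP| = 9.2 on the left of WS, P = S + 9.2·(-0.1149, -0.9934) = (-2.842, 36.35). Then |NP| = |P − N| = 36.46.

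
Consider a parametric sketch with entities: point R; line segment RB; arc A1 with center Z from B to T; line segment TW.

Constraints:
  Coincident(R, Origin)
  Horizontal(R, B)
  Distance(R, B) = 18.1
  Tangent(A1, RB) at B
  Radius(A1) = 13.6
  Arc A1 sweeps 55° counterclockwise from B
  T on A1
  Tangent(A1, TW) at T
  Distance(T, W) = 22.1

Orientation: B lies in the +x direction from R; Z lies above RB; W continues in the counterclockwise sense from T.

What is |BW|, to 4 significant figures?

33.74

On A1, B sits at bearing -90° from Z; a 55° counterclockwise sweep puts T at bearing -35°, so T = Z + 13.6·(cos -35°, sin -35°) = (29.24, 5.799). A1 meets TW tangentially, so ZT is at right angles to TW, so TW runs along (−sin -35°, cos -35°); with |TW| = 22.1, W = (41.92, 23.90). Then |BW| = |W − B| = 33.74.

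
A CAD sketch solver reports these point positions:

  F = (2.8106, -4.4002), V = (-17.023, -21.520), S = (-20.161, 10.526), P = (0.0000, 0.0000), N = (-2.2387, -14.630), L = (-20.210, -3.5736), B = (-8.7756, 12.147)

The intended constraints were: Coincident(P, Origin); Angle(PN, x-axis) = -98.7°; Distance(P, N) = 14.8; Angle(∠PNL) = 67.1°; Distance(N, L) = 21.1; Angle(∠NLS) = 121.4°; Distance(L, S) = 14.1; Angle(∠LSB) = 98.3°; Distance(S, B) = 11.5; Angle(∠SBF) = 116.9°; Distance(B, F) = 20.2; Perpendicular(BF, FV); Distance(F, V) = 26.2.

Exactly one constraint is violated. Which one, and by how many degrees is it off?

Perpendicular(BF, FV) — off by 5.80°.

P = (0.00, 0.00) ✓; PN at -98.70° ✓; |PN| = 14.80 ✓; ∠PNL = 67.10° ✓; |NL| = 21.10 ✓; ∠NLS = 121.4° ✓; |LS| = 14.10 ✓; ∠LSB = 98.30° ✓; |SB| = 11.50 ✓; ∠SBF = 116.9° ✓; |BF| = 20.20 ✓; ∠(BF, FV) = 84.20° ✗; |FV| = 26.20 ✓.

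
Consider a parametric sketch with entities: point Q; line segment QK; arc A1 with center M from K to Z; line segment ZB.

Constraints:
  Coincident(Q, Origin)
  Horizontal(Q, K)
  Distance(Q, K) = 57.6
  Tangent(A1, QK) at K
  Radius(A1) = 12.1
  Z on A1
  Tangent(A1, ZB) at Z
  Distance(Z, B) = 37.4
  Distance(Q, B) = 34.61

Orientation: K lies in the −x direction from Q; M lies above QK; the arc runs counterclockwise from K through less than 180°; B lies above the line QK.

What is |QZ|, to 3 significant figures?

49.8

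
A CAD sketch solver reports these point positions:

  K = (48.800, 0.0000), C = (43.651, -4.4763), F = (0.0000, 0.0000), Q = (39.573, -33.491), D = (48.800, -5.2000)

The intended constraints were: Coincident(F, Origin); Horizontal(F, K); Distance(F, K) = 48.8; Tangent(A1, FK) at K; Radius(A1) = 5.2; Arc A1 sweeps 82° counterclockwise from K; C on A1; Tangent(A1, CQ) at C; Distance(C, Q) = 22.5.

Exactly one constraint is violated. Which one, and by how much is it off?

Distance(C, Q) = 22.5 — off by 6.80.

F = (0.00, 0.00) ✓; F.y = 0.00, K.y = 0.00 ✓; |FK| = 48.80 ✓; ∠(DK, KF) = 90.00° ✓; |DK| = 5.200 ✓; bearing(D→C) − bearing(D→K) = 82.00° ✓; |DC| = 5.200 ✓; ∠(DC, CQ) = 90.00° ✓; |CQ| = 29.30 ✗.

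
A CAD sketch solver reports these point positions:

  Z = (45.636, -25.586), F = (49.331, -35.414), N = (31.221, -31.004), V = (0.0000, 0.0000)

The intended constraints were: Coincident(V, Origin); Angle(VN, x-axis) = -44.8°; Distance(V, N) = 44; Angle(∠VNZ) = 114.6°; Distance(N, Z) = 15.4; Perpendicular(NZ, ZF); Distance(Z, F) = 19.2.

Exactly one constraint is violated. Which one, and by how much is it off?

Distance(Z, F) = 19.2 — off by 8.70.

V = (0.00, 0.00) ✓; VN at -44.80° ✓; |VN| = 44.00 ✓; ∠VNZ = 114.6° ✓; |NZ| = 15.40 ✓; ∠(NZ, ZF) = 89.99° ✓; |ZF| = 10.50 ✗.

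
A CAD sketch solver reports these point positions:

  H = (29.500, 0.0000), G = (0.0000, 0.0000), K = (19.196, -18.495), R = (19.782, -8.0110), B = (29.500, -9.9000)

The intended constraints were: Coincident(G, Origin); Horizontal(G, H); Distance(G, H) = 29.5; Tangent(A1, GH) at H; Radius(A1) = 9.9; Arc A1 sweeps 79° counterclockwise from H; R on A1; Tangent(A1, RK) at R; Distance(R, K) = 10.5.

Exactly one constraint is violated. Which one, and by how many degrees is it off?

Tangent(A1, RK) at R — off by 7.80°.

G = (0.00, 0.00) ✓; G.y = 0.00, H.y = 0.00 ✓; |GH| = 29.50 ✓; ∠(BH, HG) = 90.00° ✓; |BH| = 9.900 ✓; bearing(B→R) − bearing(B→H) = 79.00° ✓; |BR| = 9.900 ✓; ∠(BR, RK) = 82.20° ✗; |RK| = 10.50 ✓.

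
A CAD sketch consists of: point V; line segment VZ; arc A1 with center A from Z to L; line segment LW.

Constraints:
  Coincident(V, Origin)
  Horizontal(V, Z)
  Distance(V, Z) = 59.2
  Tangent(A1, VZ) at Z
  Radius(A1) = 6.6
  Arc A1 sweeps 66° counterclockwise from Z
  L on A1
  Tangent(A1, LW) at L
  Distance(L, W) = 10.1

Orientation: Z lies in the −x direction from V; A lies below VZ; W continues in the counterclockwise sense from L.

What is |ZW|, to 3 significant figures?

16.6

V is at the origin; VZ is horizontal with |VZ| = 59.2 and Z on the −x side, so Z = (-59.2, 0.00). A1 meets VZ tangentially, so AZ is at right angles to VZ, so A = Z + (0, -6.6) = (-59.2, -6.60). On A1, Z sits at bearing 90° from A; a 66° counterclockwise sweep puts L at bearing 156°, so L = A + 6.6·(cos 156°, sin 156°) = (-65.2, -3.92). The tangent condition forces AL to be normal to LW, so LW runs along (−sin 156°, cos 156°); with |LW| = 10.1, W = (-69.3, -13.1). Then |ZW| = |W − Z| = 16.6.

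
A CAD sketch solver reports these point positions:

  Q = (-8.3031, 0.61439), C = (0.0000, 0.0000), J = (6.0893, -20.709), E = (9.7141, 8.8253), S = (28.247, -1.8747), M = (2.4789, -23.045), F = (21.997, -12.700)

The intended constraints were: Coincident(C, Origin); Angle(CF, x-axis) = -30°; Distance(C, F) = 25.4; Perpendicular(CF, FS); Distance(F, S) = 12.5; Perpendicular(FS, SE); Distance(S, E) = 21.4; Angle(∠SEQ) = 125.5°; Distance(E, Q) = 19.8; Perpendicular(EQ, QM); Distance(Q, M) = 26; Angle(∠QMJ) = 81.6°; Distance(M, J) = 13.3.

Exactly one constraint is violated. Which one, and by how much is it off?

Distance(M, J) = 13.3 — off by 9.00.

C = (0.00, 0.00) ✓; CF at -30.00° ✓; |CF| = 25.40 ✓; ∠(CF, FS) = 90.00° ✓; |FS| = 12.50 ✓; ∠(FS, SE) = 90.00° ✓; |SE| = 21.40 ✓; ∠SEQ = 125.5° ✓; |EQ| = 19.80 ✓; ∠(EQ, QM) = 90.00° ✓; |QM| = 26.00 ✓; ∠QMJ = 81.60° ✓; |MJ| = 4.300 ✗.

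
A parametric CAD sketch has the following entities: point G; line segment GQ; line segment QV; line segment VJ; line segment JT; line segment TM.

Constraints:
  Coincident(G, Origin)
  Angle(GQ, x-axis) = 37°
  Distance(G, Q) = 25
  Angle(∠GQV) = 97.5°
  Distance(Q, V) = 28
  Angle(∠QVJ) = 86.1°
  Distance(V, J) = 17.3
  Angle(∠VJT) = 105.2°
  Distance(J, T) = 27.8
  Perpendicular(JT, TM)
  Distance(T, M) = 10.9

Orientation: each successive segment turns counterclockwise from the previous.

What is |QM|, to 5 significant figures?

12.291

G is at the origin; GQ runs at 37.0° with length 25.0, so Q = (19.966, 15.045). ∠GQV = 97.5° gives QV at 119.50° from the x-axis; with |QV| = 28.0, V = (6.1780, 39.415). ∠QVJ = 86.1° gives VJ at -146.60° from the x-axis; with |VJ| = 17.3, J = (-8.2648, 29.892). ∠VJT = 105.2° gives JT at -71.800° from the x-axis; with |JT| = 27.8, T = (0.41807, 3.4828). JT is perpendicular to TM, so TM runs at 18.200°; with |TM| = 10.9, M = (10.773, 6.8872). Then |QM| = |M − Q| = 12.291.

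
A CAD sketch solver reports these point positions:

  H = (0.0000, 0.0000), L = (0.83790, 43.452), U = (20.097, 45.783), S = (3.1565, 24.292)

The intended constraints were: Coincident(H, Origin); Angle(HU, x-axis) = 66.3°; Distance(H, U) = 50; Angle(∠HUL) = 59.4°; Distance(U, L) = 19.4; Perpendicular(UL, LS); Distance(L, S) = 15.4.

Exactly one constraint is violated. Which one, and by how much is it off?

Distance(L, S) = 15.4 — off by 3.90.

H = (0.00, 0.00) ✓; HU at 66.30° ✓; |HU| = 50.00 ✓; ∠HUL = 59.40° ✓; |UL| = 19.40 ✓; ∠(UL, LS) = 90.00° ✓; |LS| = 19.30 ✗.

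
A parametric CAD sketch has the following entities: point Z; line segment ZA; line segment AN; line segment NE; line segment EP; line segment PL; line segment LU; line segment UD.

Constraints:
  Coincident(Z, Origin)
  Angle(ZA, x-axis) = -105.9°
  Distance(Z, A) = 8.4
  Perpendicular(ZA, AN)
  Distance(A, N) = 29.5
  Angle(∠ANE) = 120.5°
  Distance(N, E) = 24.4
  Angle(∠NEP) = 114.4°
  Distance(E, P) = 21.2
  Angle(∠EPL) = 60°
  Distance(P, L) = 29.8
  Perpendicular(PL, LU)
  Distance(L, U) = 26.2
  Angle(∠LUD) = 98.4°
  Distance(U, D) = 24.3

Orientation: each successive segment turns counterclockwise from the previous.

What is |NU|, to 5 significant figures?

11.416

Z is at the origin; ZA runs at -105.9° with length 8.4, so A = (-2.3013, -8.0786). The perpendicularity gives AN at right angles to ZA, so AN runs at -15.900°; with |AN| = 29.5, N = (26.070, -16.160). ∠ANE = 120.5° gives NE at 43.600° from the x-axis; with |NE| = 24.4, E = (43.740, 0.66629). ∠NEP = 114.4° gives EP at 109.20° from the x-axis; with |EP| = 21.2, P = (36.768, 20.687). ∠EPL = 60.0° gives PL at -130.80° from the x-axis; with |PL| = 29.8, L = (17.296, -1.8714). The perpendicularity gives LU at right angles to PL, so LU runs at -40.800°; with |LU| = 26.2, U = (37.129, -18.991). Then |NU| = |U − N| = 11.416.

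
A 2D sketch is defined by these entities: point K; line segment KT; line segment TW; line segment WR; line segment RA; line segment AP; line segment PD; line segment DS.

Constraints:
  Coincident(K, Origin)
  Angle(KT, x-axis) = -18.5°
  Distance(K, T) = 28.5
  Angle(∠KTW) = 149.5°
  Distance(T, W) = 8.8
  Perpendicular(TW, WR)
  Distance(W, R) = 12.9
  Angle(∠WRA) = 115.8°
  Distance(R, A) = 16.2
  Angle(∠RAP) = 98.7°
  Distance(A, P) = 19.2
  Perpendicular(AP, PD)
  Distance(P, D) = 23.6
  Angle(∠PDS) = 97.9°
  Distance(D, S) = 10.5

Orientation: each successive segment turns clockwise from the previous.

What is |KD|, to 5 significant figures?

36.190

K is at the origin; KT runs at -18.5° with length 28.5, so T = (27.027, -9.0432). ∠KTW = 149.5° gives TW at -49.000° from the x-axis; with |TW| = 8.8, W = (32.801, -15.685). The perpendicularity gives WR at right angles to TW, so WR runs at -139.00°; with |WR| = 12.9, R = (23.065, -24.148). ∠WRA = 115.8° gives RA at 156.80° from the x-axis; with |RA| = 16.2, A = (8.1748, -17.766). ∠RAP = 98.7° gives AP at 75.500° from the x-axis; with |AP| = 19.2, P = (12.982, 0.82251). AP is perpendicular to PD, so PD runs at -14.500°; with |PD| = 23.6, D = (35.830, -5.0865). Then |KD| = |D − K| = 36.190.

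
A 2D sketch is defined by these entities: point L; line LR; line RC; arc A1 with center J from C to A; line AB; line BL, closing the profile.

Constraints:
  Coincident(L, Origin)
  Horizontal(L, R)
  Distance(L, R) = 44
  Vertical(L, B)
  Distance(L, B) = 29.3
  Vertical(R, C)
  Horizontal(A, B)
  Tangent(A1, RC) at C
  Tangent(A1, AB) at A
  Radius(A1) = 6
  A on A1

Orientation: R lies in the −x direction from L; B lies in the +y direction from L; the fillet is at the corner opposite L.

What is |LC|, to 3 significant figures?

49.8

The virtual corner opposite L is at (-44.0, 29.3). The tangent condition forces JC to be normal to RC and tangency of A1 to AB means the radius JA is perpendicular to AB, with radius 6.0, so the center J sits 6.0 in from both sides at J = (-38.0, 23.3). That places the tangent points at C = (-44.0, 23.3) on RC and A = (-38.0, 29.3) on AB. Then |LC| = |C − L| = 49.8.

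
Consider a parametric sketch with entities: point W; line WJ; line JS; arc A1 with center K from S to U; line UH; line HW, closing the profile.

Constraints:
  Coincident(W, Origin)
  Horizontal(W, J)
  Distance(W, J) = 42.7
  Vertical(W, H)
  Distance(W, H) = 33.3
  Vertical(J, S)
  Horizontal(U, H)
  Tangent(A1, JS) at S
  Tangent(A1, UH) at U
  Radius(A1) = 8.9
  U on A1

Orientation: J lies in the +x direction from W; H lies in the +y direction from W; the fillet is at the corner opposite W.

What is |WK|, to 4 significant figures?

41.69

W is at the origin; WJ is horizontal with |WJ| = 42.7 and J on the +x side, so J = (42.70, 0.000). W and H share the same x with |WH| = 33.3 and H on the +y side, so H = (0.000, 33.30). The virtual corner opposite W is at (42.70, 33.30). Tangency of A1 to JS means the radius KS is perpendicular to JS and A1 meets UH tangentially, so KU is at right angles to UH, with radius 8.9, so the center K sits 8.9 in from both sides at K = (33.80, 24.40). Then |WK| = |K − W| = 41.69.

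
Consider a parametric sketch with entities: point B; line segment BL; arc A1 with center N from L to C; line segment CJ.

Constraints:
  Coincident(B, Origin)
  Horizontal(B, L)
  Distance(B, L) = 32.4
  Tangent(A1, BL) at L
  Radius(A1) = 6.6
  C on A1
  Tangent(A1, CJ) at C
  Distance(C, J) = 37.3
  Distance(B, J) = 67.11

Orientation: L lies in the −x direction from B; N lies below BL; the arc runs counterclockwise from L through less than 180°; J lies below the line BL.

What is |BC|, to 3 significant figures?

38.2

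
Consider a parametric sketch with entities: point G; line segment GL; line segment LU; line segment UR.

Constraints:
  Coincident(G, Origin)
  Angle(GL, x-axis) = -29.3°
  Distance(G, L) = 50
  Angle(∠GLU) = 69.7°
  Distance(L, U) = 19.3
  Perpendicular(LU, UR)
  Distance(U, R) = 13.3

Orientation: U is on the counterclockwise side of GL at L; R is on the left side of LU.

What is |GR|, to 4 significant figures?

33.65

G is at the origin; GL runs at -29.3° with length 50.0, so L = 50.0·(cos -29.3°, sin -29.3°) = (43.60, -24.47). ∠GLU = 69.7°, so LU runs at -29.3° + (180° − 69.7°) = 81.00° from the x-axis; with |LU| = 19.3, U = L + 19.3·(cos 81.00°, sin 81.00°) = (46.62, -5.407). LU ⟂ UR; with |UR| = 13.3 on the left of LU, R = U + 13.3·(-0.9877, 0.1564) = (33.49, -3.326). Then |GR| = |R − G| = 33.65.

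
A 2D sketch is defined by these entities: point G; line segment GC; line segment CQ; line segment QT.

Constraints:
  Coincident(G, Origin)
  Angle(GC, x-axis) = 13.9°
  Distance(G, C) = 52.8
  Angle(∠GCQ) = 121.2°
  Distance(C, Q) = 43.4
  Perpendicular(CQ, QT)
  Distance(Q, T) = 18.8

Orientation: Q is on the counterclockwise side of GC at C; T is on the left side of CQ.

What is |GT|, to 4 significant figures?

75.50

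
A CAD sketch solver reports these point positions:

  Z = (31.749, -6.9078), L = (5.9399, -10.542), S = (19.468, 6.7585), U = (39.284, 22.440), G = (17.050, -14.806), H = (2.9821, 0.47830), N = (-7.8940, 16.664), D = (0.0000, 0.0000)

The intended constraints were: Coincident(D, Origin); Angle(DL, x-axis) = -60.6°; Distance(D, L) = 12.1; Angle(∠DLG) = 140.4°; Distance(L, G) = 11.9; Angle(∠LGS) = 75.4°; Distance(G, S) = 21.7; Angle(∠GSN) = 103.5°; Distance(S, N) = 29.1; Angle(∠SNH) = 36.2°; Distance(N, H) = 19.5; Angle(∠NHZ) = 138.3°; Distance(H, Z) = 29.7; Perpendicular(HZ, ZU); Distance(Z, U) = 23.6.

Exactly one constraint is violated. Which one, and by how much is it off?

Distance(Z, U) = 23.6 — off by 6.70.

D = (0.00, 0.00) ✓; DL at -60.60° ✓; |DL| = 12.10 ✓; ∠DLG = 140.4° ✓; |LG| = 11.90 ✓; ∠LGS = 75.40° ✓; |GS| = 21.70 ✓; ∠GSN = 103.5° ✓; |SN| = 29.10 ✓; ∠SNH = 36.20° ✓; |NH| = 19.50 ✓; ∠NHZ = 138.3° ✓; |HZ| = 29.70 ✓; ∠(HZ, ZU) = 90.00° ✓; |ZU| = 30.30 ✗.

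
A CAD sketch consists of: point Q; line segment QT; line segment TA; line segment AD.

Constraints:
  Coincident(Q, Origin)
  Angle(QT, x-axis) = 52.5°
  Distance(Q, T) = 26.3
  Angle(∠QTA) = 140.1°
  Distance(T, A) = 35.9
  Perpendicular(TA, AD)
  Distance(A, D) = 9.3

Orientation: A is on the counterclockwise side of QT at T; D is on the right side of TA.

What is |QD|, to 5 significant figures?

61.882

Q is at the origin; QT runs at 52.5° with length 26.3, so T = 26.3·(cos 52.5°, sin 52.5°) = (16.010, 20.865). ∠QTA = 140.1°, so TA runs at 52.5° + (180° − 140.1°) = 92.400° from the x-axis; with |TA| = 35.9, A = T + 35.9·(cos 92.400°, sin 92.400°) = (14.507, 56.734). TA ⟂ AD; with |AD| = 9.3 on the right of TA, D = A + 9.3·(0.99912, 0.041876) = (23.799, 57.123). Then |QD| = |D − Q| = 61.882.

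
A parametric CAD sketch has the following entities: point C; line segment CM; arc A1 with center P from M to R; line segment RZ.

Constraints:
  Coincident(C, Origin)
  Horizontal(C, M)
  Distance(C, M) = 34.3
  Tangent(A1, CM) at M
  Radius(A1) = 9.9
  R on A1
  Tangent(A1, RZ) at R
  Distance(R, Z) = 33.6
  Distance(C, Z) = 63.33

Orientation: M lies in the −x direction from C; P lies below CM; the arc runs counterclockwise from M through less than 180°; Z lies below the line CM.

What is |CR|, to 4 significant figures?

45.10

C is at the origin; CM is horizontal with |CM| = 34.3 and M on the −x side, so M = (-34.30, 0.000). Tangency of A1 to CM means the radius PM is perpendicular to CM, so P = M + (0, -9.9) = (-34.30, -9.900). Since PR ⟂ RZ (tangency), |PZ| = √(9.9² + 33.6²) = 35.03 regardless of where R sits on A1. So Z lies on both circle(C, 63.33) and circle(P, 35.03); the below-CM intersection is Z = (-46.86, -42.60). R is the foot of the tangent from Z: R = (-44.17, -9.106).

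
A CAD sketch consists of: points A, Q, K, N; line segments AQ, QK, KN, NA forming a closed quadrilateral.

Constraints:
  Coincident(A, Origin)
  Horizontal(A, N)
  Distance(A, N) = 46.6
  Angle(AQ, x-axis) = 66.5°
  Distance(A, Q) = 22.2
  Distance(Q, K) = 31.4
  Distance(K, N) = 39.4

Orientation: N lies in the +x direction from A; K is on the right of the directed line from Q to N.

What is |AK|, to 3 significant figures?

14.1

Checks: |QK| = 31.40 ✓; |KN| = 39.40 ✓.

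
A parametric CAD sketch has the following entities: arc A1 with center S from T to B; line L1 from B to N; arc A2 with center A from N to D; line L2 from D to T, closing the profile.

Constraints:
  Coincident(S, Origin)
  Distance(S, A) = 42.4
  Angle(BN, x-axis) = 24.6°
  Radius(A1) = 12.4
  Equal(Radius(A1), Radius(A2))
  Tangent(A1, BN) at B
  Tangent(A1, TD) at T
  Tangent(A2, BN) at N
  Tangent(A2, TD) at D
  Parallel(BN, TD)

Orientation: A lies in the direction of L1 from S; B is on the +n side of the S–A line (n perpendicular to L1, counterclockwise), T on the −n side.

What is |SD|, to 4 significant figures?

44.18

The slot axis is L1's direction at 24.6°, so u = (cos 24.6°, sin 24.6°) = (0.9092, 0.4163) and n = (−sin 24.6°, cos 24.6°) = (-0.4163, 0.9092). S is at the origin and A lies 42.4 along u from S, so A = 42.4·u = (38.55, 17.65). Tangency of A1 to both parallel lines with radius 12.4 puts B and T at S ± 12.4·n: B = (-5.162, 11.27), T = (5.162, -11.27). Equal radii place N and D the same way about A: N = A + 12.4·n = (33.39, 28.92), D = A − 12.4·n = (43.71, 6.376). Then |SD| = |D − S| = 44.18.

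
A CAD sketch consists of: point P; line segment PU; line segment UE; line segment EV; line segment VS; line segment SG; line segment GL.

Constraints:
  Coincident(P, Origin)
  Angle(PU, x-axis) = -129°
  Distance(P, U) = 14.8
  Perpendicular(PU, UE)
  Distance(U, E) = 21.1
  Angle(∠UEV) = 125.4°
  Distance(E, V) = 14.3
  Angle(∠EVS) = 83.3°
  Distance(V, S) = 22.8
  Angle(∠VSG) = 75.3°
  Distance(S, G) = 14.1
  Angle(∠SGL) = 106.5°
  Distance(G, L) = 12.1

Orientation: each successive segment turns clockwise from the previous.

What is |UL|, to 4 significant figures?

16.63

∠VSG = 75.3° gives SG at -115.0° from the x-axis; with |SG| = 14.1, G = (-8.340, -0.8069). ∠SGL = 106.5° gives GL at 171.5° from the x-axis; with |GL| = 12.1, L = (-20.31, 0.9815). Then |UL| = |L − U| = 16.63.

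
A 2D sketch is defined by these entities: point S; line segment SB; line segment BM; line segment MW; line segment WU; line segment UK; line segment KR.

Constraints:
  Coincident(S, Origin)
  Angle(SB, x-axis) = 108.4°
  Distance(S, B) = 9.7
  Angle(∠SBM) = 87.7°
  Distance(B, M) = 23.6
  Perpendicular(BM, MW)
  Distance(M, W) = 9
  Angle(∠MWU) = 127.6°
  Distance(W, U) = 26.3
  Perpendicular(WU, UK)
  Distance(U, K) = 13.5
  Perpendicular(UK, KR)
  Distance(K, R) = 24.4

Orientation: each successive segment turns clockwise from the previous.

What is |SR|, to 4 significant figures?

16.91

The perpendicularity gives UK at right angles to WU, so UK runs at 143.7°; with |UK| = 13.5, K = (-4.342, -6.102). UK ⟂ KR, so KR runs at 53.70°; with |KR| = 24.4, R = (10.10, 13.56). Then |SR| = |R − S| = 16.91.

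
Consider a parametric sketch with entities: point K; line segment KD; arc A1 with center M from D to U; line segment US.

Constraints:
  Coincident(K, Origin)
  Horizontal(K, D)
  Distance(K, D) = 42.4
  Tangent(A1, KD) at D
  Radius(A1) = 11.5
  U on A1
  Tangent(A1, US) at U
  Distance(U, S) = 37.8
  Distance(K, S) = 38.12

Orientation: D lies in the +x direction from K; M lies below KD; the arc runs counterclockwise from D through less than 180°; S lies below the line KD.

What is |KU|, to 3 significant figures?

33.3

Checks: |MU| = 11.50 ✓; ∠(MU, US) = 90.00° ✓; |US| = 37.80 ✓; |KS| = 38.12 ✓.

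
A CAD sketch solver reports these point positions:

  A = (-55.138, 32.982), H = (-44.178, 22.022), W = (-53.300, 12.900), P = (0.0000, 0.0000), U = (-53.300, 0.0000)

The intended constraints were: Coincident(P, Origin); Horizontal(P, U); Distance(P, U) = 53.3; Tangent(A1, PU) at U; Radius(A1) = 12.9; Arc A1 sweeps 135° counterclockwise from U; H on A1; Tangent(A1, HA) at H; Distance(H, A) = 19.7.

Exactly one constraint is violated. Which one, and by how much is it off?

Distance(H, A) = 19.7 — off by 4.20.

P = (0.00, 0.00) ✓; P.y = 0.00, U.y = 0.00 ✓; |PU| = 53.30 ✓; ∠(WU, UP) = 90.00° ✓; |WU| = 12.90 ✓; bearing(W→H) − bearing(W→U) = 135.0° ✓; |WH| = 12.90 ✓; ∠(WH, HA) = 90.00° ✓; |HA| = 15.50 ✗.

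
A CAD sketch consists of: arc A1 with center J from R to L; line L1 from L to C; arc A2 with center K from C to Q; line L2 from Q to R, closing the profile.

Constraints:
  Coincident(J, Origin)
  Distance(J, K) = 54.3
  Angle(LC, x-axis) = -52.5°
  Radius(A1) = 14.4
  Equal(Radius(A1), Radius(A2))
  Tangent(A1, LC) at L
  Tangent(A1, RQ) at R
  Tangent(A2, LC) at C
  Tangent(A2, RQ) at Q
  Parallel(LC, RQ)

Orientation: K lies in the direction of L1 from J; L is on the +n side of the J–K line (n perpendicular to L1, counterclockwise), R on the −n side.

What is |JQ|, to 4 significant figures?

56.18

The slot axis is L1's direction at -52.5°, so u = (cos -52.5°, sin -52.5°) = (0.6088, -0.7934) and n = (−sin -52.5°, cos -52.5°) = (0.7934, 0.6088). J is at the origin and K lies 54.3 along u from J, so K = 54.3·u = (33.06, -43.08). Tangency of A1 to both parallel lines with radius 14.4 puts L and R at J ± 14.4·n: L = (11.42, 8.766), R = (-11.42, -8.766). Equal radii place C and Q the same way about K: C = K + 14.4·n = (44.48, -34.31), Q = K − 14.4·n = (21.63, -51.85). Then |JQ| = |Q − J| = 56.18.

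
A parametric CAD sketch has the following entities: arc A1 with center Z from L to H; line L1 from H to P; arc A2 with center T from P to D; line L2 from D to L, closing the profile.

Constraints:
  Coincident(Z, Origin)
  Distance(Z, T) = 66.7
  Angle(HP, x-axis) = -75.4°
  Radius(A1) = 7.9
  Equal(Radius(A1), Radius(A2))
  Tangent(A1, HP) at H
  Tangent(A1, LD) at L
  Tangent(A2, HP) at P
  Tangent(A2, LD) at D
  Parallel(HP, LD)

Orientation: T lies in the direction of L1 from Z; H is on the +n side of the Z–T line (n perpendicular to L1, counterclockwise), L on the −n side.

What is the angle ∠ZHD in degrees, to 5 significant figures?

76.673°

The slot axis is L1's direction at -75.4°, so u = (cos -75.4°, sin -75.4°) = (0.25207, -0.96771) and n = (−sin -75.4°, cos -75.4°) = (0.96771, 0.25207). Z is at the origin and T lies 66.7 along u from Z, so T = 66.7·u = (16.813, -64.546). Tangency of A1 to both parallel lines with radius 7.9 puts H and L at Z ± 7.9·n: H = (7.6449, 1.9913), L = (-7.6449, -1.9913). Equal radii place P and D the same way about T: P = T + 7.9·n = (24.458, -62.555), D = T − 7.9·n = (9.1681, -66.538). Then cos ∠ZHD = HZ·HD / (|HZ||HD|), giving 76.673°.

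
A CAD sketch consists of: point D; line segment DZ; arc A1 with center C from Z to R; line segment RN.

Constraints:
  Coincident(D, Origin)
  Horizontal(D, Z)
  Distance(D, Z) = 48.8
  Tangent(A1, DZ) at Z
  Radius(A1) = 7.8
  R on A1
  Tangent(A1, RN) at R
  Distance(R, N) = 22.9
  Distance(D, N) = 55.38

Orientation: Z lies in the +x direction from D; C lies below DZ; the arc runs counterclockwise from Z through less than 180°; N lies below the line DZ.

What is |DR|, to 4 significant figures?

42.16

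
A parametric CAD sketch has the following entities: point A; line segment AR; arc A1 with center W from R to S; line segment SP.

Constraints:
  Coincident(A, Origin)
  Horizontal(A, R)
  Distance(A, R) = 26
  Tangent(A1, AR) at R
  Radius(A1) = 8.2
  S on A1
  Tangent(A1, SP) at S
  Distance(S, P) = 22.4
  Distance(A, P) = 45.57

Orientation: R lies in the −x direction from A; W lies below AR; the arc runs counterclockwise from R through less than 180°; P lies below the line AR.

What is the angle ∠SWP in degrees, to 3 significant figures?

69.9°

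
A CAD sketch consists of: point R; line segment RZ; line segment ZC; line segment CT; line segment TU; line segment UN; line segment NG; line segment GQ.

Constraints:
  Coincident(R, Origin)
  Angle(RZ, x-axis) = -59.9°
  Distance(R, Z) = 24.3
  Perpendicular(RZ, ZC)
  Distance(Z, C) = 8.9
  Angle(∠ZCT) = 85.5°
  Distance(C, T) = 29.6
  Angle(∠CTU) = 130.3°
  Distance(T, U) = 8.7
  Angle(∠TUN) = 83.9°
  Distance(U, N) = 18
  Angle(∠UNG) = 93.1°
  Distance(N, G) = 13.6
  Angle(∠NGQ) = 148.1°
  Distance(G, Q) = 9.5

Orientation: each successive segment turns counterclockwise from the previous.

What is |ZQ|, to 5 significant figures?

16.249

∠UNG = 93.1° gives NG at -2.7000° from the x-axis; with |NG| = 13.6, G = (8.1320, -9.9710). ∠NGQ = 148.1° gives GQ at 29.200° from the x-axis; with |GQ| = 9.5, Q = (16.425, -5.3364). Then |ZQ| = |Q − Z| = 16.249.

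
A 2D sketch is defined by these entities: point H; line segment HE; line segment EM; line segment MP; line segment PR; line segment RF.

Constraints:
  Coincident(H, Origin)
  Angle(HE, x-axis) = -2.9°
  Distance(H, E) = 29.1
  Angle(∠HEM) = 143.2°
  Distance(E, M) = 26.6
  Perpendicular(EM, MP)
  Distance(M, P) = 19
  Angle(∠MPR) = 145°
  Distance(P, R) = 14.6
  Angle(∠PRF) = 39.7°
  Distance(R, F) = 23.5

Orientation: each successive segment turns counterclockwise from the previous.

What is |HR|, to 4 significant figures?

43.67

The perpendicularity gives MP at right angles to EM, so MP runs at 123.9°; with |MP| = 19.0, P = (40.54, 29.13). ∠MPR = 145.0° gives PR at 158.9° from the x-axis; with |PR| = 14.6, R = (26.92, 34.39). Then |HR| = |R − H| = 43.67.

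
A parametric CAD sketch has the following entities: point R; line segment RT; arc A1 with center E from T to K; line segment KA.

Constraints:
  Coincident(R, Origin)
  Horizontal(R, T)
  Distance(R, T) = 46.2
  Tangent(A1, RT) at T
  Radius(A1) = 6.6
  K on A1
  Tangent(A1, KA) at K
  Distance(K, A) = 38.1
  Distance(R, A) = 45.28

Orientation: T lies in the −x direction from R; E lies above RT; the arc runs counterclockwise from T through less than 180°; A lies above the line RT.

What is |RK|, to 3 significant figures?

40.4

R is at the origin; RT is horizontal with |RT| = 46.2 and T on the −x side, so T = (-46.2, 0.00). The tangent condition forces ET to be normal to RT, so E = T + (0, 6.6) = (-46.2, 6.60). Since EK ⟂ KA (tangency), |EA| = √(6.6² + 38.1²) = 38.7 regardless of where K sits on A1. So A lies on both circle(R, 45.28) and circle(E, 38.7); the above-RT intersection is A = (-24.1, 38.3). K is the foot of the tangent from A: K = (-40.2, 3.81).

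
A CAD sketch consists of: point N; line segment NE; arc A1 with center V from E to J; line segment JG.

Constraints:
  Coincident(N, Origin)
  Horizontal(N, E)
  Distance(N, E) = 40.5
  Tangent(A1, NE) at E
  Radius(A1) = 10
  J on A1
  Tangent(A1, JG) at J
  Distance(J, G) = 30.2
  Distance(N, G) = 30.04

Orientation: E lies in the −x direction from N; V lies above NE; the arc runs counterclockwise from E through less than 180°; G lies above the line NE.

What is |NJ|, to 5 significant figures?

33.007

Checks: |VJ| = 10.00 ✓; ∠(VJ, JG) = 90.00° ✓; |JG| = 30.20 ✓; |NG| = 30.04 ✓.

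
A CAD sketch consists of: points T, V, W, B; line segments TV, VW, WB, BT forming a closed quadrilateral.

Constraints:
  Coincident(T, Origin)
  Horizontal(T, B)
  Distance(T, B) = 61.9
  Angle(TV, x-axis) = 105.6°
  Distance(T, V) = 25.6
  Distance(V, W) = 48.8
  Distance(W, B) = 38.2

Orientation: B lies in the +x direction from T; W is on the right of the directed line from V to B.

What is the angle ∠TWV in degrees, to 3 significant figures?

23.6°

Checks: |VW| = 48.80 ✓; |WB| = 38.20 ✓.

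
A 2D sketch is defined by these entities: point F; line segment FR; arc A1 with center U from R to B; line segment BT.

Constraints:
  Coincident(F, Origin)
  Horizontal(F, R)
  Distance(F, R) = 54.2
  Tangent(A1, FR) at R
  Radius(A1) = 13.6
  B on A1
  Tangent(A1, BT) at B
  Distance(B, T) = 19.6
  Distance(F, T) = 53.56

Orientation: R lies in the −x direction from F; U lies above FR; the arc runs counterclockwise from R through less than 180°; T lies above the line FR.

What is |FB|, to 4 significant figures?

43.04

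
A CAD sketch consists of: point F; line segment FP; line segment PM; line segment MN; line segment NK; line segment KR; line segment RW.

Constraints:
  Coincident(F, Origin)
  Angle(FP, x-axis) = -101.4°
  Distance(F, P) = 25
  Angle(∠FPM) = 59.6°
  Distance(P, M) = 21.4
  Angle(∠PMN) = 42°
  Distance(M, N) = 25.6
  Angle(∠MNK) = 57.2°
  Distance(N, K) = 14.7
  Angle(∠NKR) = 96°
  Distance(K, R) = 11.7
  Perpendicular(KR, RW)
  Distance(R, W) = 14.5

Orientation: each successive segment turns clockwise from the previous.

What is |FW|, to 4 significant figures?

8.390

F is at the origin; FP runs at -101.4° with length 25.0, so P = (-4.941, -24.51). ∠FPM = 59.6° gives PM at 138.2° from the x-axis; with |PM| = 21.4, M = (-20.89, -10.24). ∠PMN = 42.0° gives MN at 0.2000° from the x-axis; with |MN| = 25.6, N = (4.705, -10.15). ∠MNK = 57.2° gives NK at -122.6° from the x-axis; with |NK| = 14.7, K = (-3.215, -22.54). ∠NKR = 96.0° gives KR at 153.4° from the x-axis; with |KR| = 11.7, R = (-13.68, -17.30). KR is perpendicular to RW, so RW runs at 63.40°; with |RW| = 14.5, W = (-7.184, -4.334). Then |FW| = |W − F| = 8.390.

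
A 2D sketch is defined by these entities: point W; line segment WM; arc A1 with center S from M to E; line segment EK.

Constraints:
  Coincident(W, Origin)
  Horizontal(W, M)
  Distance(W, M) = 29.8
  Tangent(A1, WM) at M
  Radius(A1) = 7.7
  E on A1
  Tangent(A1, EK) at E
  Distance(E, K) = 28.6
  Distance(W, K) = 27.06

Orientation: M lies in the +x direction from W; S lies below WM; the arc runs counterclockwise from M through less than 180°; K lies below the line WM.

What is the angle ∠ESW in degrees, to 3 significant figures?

21.7°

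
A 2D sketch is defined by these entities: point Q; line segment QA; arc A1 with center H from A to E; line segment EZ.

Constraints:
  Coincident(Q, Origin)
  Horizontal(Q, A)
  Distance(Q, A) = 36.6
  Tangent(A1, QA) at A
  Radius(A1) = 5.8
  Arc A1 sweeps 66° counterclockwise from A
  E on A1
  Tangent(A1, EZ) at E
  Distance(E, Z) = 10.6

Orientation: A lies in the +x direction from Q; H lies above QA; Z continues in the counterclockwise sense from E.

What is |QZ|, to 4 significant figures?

48.04

On A1, A sits at bearing -90° from H; a 66° counterclockwise sweep puts E at bearing -24°, so E = H + 5.8·(cos -24°, sin -24°) = (41.90, 3.441). A1 meets EZ tangentially, so HE is at right angles to EZ, so EZ runs along (−sin -24°, cos -24°); with |EZ| = 10.6, Z = (46.21, 13.12). Then |QZ| = |Z − Q| = 48.04.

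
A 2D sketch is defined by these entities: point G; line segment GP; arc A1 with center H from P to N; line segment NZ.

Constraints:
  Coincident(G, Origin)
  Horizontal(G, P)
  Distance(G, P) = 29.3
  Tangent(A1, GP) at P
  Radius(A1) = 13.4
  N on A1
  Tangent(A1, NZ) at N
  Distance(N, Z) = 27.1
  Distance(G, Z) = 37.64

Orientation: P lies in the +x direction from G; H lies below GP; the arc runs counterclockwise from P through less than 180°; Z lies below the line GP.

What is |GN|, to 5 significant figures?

19.189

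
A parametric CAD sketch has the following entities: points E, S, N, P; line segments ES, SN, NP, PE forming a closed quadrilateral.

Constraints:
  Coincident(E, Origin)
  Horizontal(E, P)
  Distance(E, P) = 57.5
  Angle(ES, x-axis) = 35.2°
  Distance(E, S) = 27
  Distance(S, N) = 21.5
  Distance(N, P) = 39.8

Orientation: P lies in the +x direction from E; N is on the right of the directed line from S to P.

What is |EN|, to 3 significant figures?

18.9

E is at the origin; EP is horizontal with |EP| = 57.5 and P in +x, so P = (57.5, 0). ES runs at 35.2° with |ES| = 27.0, so S = (22.1, 15.6). N is determined by |SN| = 21.5 and |NP| = 39.8 together: it lies at the intersection of circle(S, 21.5) and circle(P, 39.8). With |SP| = 38.7, the foot of the radical line on SP is 4.86 from S and the perpendicular offset is √(21.5² − 4.86²) = 20.9. Taking the right-of-SP solution: N = (18.1, -5.57).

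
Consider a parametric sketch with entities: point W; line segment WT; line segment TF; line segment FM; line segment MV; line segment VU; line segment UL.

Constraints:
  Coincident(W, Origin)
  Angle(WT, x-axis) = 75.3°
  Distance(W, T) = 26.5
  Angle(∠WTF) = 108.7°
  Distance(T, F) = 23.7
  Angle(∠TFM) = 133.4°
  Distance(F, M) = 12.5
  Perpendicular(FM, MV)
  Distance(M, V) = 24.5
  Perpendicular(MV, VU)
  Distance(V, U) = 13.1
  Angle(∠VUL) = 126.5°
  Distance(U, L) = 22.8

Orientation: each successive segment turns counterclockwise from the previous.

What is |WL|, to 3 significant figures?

36.0

W is at the origin; WT runs at 75.3° with length 26.5, so T = (6.72, 25.6). ∠WTF = 108.7° gives TF at 147° from the x-axis; with |TF| = 23.7, F = (-13.1, 38.7). ∠TFM = 133.4° gives FM at -167° from the x-axis; with |FM| = 12.5, M = (-25.2, 35.8). FM ⟂ MV, so MV runs at -76.8°; with |MV| = 24.5, V = (-19.6, 12.0). MV is perpendicular to VU, so VU runs at 13.2°; with |VU| = 13.1, U = (-6.88, 15.0). ∠VUL = 126.5° gives UL at 66.7° from the x-axis; with |UL| = 22.8, L = (2.14, 35.9). Then |WL| = |L − W| = 36.0.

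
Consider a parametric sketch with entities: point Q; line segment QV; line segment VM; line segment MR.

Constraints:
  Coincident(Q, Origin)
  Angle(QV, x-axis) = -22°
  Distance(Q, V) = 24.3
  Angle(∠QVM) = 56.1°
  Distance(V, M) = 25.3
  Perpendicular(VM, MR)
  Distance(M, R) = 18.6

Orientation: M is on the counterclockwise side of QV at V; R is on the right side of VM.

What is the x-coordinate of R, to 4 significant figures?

35.51

Q is at the origin; QV runs at -22.0° with length 24.3, so V = 24.3·(cos -22.0°, sin -22.0°) = (22.53, -9.103). ∠QVM = 56.1°, so VM runs at -22.0° + (180° − 56.1°) = 101.9° from the x-axis; with |VM| = 25.3, M = V + 25.3·(cos 101.9°, sin 101.9°) = (17.31, 15.65). VM is perpendicular to MR; with |MR| = 18.6 on the right of VM, R = M + 18.6·(0.9785, 0.2062) = (35.51, 19.49). So R.x = 35.51.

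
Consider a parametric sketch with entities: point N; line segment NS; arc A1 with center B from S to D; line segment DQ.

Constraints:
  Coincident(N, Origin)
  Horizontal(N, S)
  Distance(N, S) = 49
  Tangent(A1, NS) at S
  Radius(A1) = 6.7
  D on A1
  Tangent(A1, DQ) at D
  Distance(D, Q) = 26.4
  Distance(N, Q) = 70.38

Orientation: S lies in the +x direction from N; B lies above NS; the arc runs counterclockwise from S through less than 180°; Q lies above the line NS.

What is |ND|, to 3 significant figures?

55.5

N is at the origin; N and S share the same y with |NS| = 49.0 and S on the +x side, so S = (49.0, 0.00). A1 meets NS tangentially, so BS is at right angles to NS, so B = S + (0, 6.7) = (49.0, 6.70). Since BD ⟂ DQ (tangency), |BQ| = √(6.7² + 26.4²) = 27.2 regardless of where D sits on A1. So Q lies on both circle(N, 70.38) and circle(B, 27.2); the above-NS intersection is Q = (63.9, 29.5). D is the foot of the tangent from Q: D = (55.3, 4.53).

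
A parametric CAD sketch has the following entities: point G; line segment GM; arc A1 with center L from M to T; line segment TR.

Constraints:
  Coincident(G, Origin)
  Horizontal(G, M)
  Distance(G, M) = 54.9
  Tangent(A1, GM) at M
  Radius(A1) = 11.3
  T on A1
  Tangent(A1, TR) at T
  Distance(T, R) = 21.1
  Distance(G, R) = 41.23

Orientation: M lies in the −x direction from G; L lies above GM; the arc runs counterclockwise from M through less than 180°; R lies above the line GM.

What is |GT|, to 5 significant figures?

45.638

Checks: ∠(LM, MG) = 90.00° ✓; |LM| = 11.30 ✓; |LT| = 11.30 ✓; ∠(LT, TR) = 90.00° ✓; |TR| = 21.10 ✓; |GR| = 41.23 ✓.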